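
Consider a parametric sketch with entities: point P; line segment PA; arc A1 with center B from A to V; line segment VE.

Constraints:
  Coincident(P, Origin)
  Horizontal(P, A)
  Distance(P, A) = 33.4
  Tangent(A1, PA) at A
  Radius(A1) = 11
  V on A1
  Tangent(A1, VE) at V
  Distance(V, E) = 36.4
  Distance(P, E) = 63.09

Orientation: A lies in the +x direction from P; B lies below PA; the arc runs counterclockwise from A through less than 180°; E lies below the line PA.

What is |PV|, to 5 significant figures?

28.612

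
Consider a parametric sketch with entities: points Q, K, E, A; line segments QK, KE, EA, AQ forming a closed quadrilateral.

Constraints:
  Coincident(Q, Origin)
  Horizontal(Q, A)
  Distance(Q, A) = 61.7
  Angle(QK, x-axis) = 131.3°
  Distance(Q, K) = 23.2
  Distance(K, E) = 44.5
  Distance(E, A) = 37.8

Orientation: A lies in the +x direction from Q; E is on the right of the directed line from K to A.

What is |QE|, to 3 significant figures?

24.3

Checks: |KE| = 44.50 ✓; |EA| = 37.80 ✓.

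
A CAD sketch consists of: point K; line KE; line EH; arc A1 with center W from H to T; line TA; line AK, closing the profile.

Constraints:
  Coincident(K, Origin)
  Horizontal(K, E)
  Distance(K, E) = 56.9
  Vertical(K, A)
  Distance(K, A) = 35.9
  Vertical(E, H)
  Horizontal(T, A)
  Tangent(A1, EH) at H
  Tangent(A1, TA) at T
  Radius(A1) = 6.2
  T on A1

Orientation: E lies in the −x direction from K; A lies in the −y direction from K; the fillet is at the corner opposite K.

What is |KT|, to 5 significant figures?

62.123

K is at the origin; K and E share the same y with |KE| = 56.9 and E on the −x side, so E = (-56.900, 0.0000). KA is vertical with |KA| = 35.9 and A on the −y side, so A = (0.0000, -35.900). The virtual corner opposite K is at (-56.900, -35.900). Since A1 is tangent to EH there, WH ⟂ EH and the tangent condition forces WT to be normal to TA, with radius 6.2, so the center W sits 6.2 in from both sides at W = (-50.700, -29.700). That places the tangent points at H = (-56.900, -29.700) on EH and T = (-50.700, -35.900) on TA. Then |KT| = |T − K| = 62.123.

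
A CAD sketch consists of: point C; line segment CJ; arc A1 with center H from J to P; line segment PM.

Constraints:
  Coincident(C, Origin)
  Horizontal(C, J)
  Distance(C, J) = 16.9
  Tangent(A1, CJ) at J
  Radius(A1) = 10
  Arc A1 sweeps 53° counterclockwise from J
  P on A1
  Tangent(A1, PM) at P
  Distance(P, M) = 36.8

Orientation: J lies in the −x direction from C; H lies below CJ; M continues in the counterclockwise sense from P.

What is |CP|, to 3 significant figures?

25.2

Since A1 is tangent to CJ there, HJ ⟂ CJ, so H = J + (0, -10) = (-16.9, -10.0). On A1, J sits at bearing 90° from H; a 53° counterclockwise sweep puts P at bearing 143°, so P = H + 10.0·(cos 143°, sin 143°) = (-24.9, -3.98). Then |CP| = |P − C| = 25.2.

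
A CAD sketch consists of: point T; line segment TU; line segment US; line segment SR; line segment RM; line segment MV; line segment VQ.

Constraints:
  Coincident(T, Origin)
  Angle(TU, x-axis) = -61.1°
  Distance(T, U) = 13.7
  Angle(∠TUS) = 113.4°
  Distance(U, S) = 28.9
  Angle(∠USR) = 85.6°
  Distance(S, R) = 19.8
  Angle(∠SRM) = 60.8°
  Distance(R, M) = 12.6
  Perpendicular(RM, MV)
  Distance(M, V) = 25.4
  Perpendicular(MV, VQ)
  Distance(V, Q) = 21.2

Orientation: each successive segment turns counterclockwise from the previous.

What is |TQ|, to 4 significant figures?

54.82

The perpendicularity gives MV at right angles to RM, so MV runs at -50.90°; with |MV| = 25.4, V = (38.22, -17.38). MV ⟂ VQ, so VQ runs at 39.10°; with |VQ| = 21.2, Q = (54.68, -4.007). Then |TQ| = |Q − T| = 54.82.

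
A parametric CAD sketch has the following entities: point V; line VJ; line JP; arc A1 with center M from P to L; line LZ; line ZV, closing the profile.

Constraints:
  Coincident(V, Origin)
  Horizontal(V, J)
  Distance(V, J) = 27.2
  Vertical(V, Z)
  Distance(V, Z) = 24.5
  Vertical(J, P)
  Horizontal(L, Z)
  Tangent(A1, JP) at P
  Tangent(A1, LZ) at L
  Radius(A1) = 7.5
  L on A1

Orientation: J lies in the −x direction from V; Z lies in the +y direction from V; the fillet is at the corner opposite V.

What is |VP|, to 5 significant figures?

32.076

V is at the origin; V and J share the same y with |VJ| = 27.2 and J on the −x side, so J = (-27.200, 0.0000). VZ is vertical with |VZ| = 24.5 and Z on the +y side, so Z = (0.0000, 24.500). The virtual corner opposite V is at (-27.200, 24.500). Since A1 is tangent to JP there, MP ⟂ JP and tangency of A1 to LZ means the radius ML is perpendicular to LZ, with radius 7.5, so the center M sits 7.5 in from both sides at M = (-19.700, 17.000). That places the tangent points at P = (-27.200, 17.000) on JP and L = (-19.700, 24.500) on LZ. Then |VP| = |P − V| = 32.076.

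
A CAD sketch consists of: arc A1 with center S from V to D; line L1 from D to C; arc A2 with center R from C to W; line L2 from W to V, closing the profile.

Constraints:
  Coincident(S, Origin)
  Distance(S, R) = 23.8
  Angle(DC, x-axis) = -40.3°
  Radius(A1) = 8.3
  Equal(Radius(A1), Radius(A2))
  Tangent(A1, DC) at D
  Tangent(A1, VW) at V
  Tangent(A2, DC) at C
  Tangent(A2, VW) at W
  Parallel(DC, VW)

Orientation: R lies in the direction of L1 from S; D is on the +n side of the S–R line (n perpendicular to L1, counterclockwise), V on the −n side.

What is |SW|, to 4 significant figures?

25.21

Tangency of A1 to both parallel lines with radius 8.3 puts D and V at S ± 8.3·n: D = (5.368, 6.330), V = (-5.368, -6.330). Equal radii place C and W the same way about R: C = R + 8.3·n = (23.52, -9.063), W = R − 8.3·n = (12.78, -21.72). Then |SW| = |W − S| = 25.21.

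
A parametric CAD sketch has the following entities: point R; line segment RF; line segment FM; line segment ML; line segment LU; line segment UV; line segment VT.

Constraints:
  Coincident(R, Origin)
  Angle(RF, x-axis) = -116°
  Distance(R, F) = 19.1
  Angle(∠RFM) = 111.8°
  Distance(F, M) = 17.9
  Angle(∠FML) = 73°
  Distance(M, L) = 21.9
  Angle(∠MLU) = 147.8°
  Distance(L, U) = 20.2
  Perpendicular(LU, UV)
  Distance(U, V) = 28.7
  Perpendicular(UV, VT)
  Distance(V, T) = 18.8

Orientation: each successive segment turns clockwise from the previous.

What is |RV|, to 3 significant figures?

16.3

∠MLU = 147.8° gives LU at 36.6° from the x-axis; with |LU| = 20.2, U = (-2.09, 16.6). The perpendicularity gives UV at right angles to LU, so UV runs at -53.4°; with |UV| = 28.7, V = (15.0, -6.44). Then |RV| = |V − R| = 16.3.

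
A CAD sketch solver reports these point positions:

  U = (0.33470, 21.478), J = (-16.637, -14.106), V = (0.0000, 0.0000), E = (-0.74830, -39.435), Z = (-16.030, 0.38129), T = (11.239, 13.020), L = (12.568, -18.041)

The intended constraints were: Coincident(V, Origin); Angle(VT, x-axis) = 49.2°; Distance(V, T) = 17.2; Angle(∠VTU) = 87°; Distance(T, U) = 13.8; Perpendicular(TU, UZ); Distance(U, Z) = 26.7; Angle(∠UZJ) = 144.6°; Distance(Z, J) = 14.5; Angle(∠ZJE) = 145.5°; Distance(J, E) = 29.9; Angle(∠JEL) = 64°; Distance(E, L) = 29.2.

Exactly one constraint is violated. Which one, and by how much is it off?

Distance(E, L) = 29.2 — off by 4.00.

V = (0.00, 0.00) ✓; VT at 49.20° ✓; |VT| = 17.20 ✓; ∠VTU = 87.00° ✓; |TU| = 13.80 ✓; ∠(TU, UZ) = 90.00° ✓; |UZ| = 26.70 ✓; ∠UZJ = 144.6° ✓; |ZJ| = 14.50 ✓; ∠ZJE = 145.5° ✓; |JE| = 29.90 ✓; ∠JEL = 64.00° ✓; |EL| = 25.20 ✗.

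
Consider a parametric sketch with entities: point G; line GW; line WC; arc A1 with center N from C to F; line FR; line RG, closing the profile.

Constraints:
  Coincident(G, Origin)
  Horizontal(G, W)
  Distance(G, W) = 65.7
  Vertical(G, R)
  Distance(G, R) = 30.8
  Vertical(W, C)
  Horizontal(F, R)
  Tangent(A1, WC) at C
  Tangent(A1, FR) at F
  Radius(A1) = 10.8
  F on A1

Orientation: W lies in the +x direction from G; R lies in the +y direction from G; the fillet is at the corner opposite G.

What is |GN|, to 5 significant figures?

58.430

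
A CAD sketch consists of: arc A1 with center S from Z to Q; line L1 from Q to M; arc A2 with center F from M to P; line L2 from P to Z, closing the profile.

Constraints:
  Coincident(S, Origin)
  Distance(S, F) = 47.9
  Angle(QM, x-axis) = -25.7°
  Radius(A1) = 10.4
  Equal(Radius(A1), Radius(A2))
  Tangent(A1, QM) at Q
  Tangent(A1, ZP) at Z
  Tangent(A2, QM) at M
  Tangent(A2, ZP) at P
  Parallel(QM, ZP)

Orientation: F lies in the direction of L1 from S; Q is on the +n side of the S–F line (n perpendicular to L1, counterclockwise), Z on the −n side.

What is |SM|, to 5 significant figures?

49.016

The slot axis is L1's direction at -25.7°, so u = (cos -25.7°, sin -25.7°) = (0.90108, -0.43366) and n = (−sin -25.7°, cos -25.7°) = (0.43366, 0.90108). S is at the origin and F lies 47.9 along u from S, so F = 47.9·u = (43.162, -20.772). Tangency of A1 to both parallel lines with radius 10.4 puts Q and Z at S ± 10.4·n: Q = (4.5101, 9.3712), Z = (-4.5101, -9.3712). Equal radii place M and P the same way about F: M = F + 10.4·n = (47.672, -11.401), P = F − 10.4·n = (38.652, -30.143). Then |SM| = |M − S| = 49.016.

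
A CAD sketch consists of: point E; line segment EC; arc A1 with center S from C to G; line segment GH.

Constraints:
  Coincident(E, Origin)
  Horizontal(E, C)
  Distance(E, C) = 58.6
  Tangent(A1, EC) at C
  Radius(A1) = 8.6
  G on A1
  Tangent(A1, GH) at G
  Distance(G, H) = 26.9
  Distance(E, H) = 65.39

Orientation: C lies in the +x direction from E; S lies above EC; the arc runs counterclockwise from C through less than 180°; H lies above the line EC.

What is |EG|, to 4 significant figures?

67.45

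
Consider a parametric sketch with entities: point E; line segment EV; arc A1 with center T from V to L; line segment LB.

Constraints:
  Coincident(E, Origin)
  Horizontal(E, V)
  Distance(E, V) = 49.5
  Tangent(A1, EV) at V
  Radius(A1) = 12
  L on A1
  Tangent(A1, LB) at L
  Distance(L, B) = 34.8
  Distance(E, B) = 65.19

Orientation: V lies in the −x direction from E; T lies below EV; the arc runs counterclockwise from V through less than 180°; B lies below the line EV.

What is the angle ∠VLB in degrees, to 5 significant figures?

120.97°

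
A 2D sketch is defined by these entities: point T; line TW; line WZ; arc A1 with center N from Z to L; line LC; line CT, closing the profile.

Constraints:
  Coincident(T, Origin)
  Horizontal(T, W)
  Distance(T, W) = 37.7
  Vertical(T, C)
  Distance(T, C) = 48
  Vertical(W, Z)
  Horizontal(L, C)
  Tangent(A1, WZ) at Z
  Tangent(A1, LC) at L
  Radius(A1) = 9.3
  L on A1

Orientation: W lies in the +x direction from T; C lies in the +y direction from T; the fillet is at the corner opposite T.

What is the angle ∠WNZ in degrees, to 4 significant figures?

76.49°

T is at the origin; TW is horizontal with |TW| = 37.7 and W on the +x side, so W = (37.70, 0.000). TC is vertical with |TC| = 48.0 and C on the +y side, so C = (0.000, 48.00). The virtual corner opposite T is at (37.70, 48.00). Tangency of A1 to WZ means the radius NZ is perpendicular to WZ and tangency of A1 to LC means the radius NL is perpendicular to LC, with radius 9.3, so the center N sits 9.3 in from both sides at N = (28.40, 38.70). That places the tangent points at Z = (37.70, 38.70) on WZ and L = (28.40, 48.00) on LC. Then cos ∠WNZ = NW·NZ / (|NW||NZ|), giving 76.49°.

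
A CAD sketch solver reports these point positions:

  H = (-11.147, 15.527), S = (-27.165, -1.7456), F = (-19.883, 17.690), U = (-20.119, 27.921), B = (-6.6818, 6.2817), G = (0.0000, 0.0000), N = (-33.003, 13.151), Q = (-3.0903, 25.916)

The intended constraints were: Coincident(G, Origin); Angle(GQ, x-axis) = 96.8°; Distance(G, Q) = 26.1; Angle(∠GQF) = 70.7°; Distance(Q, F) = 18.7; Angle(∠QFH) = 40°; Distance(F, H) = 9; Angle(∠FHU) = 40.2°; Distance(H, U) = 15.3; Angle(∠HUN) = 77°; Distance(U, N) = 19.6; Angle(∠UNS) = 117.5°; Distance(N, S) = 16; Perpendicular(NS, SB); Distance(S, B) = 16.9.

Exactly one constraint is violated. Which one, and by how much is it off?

Distance(S, B) = 16.9 — off by 5.10.

G = (0.00, 0.00) ✓; GQ at 96.80° ✓; |GQ| = 26.10 ✓; ∠GQF = 70.70° ✓; |QF| = 18.70 ✓; ∠QFH = 40.00° ✓; |FH| = 9.000 ✓; ∠FHU = 40.19° ✓; |HU| = 15.30 ✓; ∠HUN = 77.00° ✓; |UN| = 19.60 ✓; ∠UNS = 117.5° ✓; |NS| = 16.00 ✓; ∠(NS, SB) = 90.00° ✓; |SB| = 22.00 ✗.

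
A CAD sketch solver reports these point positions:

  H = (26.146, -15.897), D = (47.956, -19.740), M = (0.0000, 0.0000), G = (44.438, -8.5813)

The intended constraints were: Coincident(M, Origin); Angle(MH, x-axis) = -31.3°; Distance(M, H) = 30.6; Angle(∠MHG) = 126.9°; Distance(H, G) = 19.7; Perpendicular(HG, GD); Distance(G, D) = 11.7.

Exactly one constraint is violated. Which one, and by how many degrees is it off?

Perpendicular(HG, GD) — off by 4.30°.

M = (0.00, 0.00) ✓; MH at -31.30° ✓; |MH| = 30.60 ✓; ∠MHG = 126.9° ✓; |HG| = 19.70 ✓; ∠(HG, GD) = 94.30° ✗; |GD| = 11.70 ✓.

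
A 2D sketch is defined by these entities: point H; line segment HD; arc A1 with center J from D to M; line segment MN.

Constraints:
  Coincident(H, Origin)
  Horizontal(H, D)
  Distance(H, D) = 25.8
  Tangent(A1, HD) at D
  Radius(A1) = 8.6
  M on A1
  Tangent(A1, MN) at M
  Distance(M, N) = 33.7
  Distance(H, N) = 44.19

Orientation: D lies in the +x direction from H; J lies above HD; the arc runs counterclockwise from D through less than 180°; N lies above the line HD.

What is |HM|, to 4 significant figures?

35.60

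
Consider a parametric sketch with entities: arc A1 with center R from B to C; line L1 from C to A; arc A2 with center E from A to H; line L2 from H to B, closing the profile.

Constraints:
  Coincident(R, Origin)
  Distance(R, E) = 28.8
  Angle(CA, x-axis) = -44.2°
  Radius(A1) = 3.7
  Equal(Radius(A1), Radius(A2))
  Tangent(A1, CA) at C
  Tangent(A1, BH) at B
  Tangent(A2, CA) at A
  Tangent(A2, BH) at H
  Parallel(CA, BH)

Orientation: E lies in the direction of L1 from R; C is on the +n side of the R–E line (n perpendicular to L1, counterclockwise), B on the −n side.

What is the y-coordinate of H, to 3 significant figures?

-22.7

The slot axis is L1's direction at -44.2°, so u = (cos -44.2°, sin -44.2°) = (0.717, -0.697) and n = (−sin -44.2°, cos -44.2°) = (0.697, 0.717). R is at the origin and E lies 28.8 along u from R, so E = 28.8·u = (20.6, -20.1). Tangency of A1 to both parallel lines with radius 3.7 puts C and B at R ± 3.7·n: C = (2.58, 2.65), B = (-2.58, -2.65). Equal radii place A and H the same way about E: A = E + 3.7·n = (23.2, -17.4), H = E − 3.7·n = (18.1, -22.7). So H.y = -22.7.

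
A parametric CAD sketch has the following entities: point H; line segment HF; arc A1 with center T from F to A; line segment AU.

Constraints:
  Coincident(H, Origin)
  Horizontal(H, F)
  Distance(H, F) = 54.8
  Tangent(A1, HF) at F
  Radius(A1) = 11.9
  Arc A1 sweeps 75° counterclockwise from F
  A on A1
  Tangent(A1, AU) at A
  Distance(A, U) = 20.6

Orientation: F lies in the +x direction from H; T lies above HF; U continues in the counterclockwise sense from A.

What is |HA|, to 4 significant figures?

66.88

H is at the origin; HF is horizontal with |HF| = 54.8 and F on the +x side, so F = (54.80, 0.000). Since A1 is tangent to HF there, TF ⟂ HF, so T = F + (0, 11.9) = (54.80, 11.90). On A1, F sits at bearing -90° from T; a 75° counterclockwise sweep puts A at bearing -15°, so A = T + 11.9·(cos -15°, sin -15°) = (66.29, 8.820). Then |HA| = |A − H| = 66.88.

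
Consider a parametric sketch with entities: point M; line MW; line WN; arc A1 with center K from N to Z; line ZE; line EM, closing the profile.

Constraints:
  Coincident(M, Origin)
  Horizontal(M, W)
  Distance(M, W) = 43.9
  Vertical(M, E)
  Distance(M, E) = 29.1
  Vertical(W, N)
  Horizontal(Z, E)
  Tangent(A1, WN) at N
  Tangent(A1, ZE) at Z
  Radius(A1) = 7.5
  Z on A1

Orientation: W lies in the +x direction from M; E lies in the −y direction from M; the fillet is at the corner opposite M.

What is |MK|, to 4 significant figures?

42.33

M and E share the same x with |ME| = 29.1 and E on the −y side, so E = (0.000, -29.10). The virtual corner opposite M is at (43.90, -29.10). The tangent condition forces KN to be normal to WN and tangency of A1 to ZE means the radius KZ is perpendicular to ZE, with radius 7.5, so the center K sits 7.5 in from both sides at K = (36.40, -21.60). Then |MK| = |K − M| = 42.33.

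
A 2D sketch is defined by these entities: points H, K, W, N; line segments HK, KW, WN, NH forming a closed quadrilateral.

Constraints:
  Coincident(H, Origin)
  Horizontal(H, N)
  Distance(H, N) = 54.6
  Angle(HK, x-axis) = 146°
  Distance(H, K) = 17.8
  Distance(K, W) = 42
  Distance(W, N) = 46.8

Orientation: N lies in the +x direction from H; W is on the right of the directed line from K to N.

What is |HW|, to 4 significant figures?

25.17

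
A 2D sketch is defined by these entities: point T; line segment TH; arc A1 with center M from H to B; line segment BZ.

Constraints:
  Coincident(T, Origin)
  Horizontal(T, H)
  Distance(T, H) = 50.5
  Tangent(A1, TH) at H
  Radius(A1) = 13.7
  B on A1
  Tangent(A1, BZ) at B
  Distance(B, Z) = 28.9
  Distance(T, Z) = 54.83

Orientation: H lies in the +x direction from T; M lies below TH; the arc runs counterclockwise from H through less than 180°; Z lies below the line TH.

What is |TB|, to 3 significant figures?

39.1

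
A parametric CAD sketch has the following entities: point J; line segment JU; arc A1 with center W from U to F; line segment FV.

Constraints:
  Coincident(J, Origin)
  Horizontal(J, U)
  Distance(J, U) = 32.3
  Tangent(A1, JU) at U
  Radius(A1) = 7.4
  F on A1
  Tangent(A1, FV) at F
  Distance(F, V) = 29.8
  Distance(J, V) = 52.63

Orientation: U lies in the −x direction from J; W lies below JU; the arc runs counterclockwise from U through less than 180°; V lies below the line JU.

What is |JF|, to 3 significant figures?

40.5

J is at the origin; J and U share the same y with |JU| = 32.3 and U on the −x side, so U = (-32.3, 0.00). A1 meets JU tangentially, so WU is at right angles to JU, so W = U + (0, -7.4) = (-32.3, -7.40). Since WF ⟂ FV (tangency), |WV| = √(7.4² + 29.8²) = 30.7 regardless of where F sits on A1. So V lies on both circle(J, 52.63) and circle(W, 30.7); the below-JU intersection is V = (-36.6, -37.8). F is the foot of the tangent from V: F = (-39.7, -8.15).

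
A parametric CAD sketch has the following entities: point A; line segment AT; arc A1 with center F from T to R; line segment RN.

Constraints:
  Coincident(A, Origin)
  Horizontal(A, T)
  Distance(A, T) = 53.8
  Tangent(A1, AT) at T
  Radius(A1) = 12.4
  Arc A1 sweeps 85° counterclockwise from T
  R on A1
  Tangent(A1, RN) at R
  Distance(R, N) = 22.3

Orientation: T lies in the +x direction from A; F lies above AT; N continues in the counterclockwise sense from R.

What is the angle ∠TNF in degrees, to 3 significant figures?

11.0°

A is at the origin; A and T share the same y with |AT| = 53.8 and T on the +x side, so T = (53.8, 0.00). The tangent condition forces FT to be normal to AT, so F = T + (0, 12.4) = (53.8, 12.4). On A1, T sits at bearing -90° from F; an 85° counterclockwise sweep puts R at bearing -5°, so R = F + 12.4·(cos -5°, sin -5°) = (66.2, 11.3). Tangency of A1 to RN means the radius FR is perpendicular to RN, so RN runs along (−sin -5°, cos -5°); with |RN| = 22.3, N = (68.1, 33.5). Then cos ∠TNF = NT·NF / (|NT||NF|), giving 11.0°.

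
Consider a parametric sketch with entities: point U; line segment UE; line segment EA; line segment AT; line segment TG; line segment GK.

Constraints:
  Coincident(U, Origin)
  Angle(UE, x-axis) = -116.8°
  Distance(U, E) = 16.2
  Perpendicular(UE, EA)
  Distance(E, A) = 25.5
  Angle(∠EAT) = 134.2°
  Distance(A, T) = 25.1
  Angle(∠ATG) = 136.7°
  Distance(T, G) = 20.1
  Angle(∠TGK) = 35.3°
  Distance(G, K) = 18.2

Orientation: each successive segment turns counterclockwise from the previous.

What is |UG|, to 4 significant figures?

48.53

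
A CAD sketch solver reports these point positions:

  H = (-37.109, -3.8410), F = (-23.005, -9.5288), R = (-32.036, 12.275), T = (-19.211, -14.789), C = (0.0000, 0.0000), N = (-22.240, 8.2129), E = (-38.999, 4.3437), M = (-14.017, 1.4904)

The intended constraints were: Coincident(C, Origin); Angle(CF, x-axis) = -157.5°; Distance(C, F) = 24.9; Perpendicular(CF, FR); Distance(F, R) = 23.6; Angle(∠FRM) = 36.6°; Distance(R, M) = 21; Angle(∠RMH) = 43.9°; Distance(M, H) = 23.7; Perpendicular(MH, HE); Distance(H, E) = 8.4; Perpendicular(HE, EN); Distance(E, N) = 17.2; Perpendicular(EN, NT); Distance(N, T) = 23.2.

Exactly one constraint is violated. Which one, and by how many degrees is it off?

Perpendicular(EN, NT) — off by 5.50°.

C = (0.00, 0.00) ✓; CF at -157.5° ✓; |CF| = 24.90 ✓; ∠(CF, FR) = 90.00° ✓; |FR| = 23.60 ✓; ∠FRM = 36.60° ✓; |RM| = 21.00 ✓; ∠RMH = 43.90° ✓; |MH| = 23.70 ✓; ∠(MH, HE) = 90.00° ✓; |HE| = 8.400 ✓; ∠(HE, EN) = 90.00° ✓; |EN| = 17.20 ✓; ∠(EN, NT) = 95.50° ✗; |NT| = 23.20 ✓.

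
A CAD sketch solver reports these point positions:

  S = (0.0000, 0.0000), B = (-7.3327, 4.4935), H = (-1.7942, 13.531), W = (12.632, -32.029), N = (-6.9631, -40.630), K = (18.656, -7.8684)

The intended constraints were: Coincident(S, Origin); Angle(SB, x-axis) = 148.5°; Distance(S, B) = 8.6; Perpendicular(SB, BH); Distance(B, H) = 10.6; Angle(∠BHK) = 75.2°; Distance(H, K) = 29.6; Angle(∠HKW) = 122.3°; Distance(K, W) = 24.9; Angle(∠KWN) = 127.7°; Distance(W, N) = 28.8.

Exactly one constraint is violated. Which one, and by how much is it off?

Distance(W, N) = 28.8 — off by 7.40.

S = (0.00, 0.00) ✓; SB at 148.5° ✓; |SB| = 8.600 ✓; ∠(SB, BH) = 90.00° ✓; |BH| = 10.60 ✓; ∠BHK = 75.20° ✓; |HK| = 29.60 ✓; ∠HKW = 122.3° ✓; |KW| = 24.90 ✓; ∠KWN = 127.7° ✓; |WN| = 21.40 ✗.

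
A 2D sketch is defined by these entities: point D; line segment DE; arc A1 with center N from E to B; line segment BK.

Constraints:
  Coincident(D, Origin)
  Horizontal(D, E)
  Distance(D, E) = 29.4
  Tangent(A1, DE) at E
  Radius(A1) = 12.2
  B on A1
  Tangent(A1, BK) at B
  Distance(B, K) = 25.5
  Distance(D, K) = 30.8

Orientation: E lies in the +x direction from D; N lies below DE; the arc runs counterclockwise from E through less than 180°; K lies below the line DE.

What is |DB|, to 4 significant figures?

19.66

D is at the origin; DE is horizontal with |DE| = 29.4 and E on the +x side, so E = (29.40, 0.000). Tangency of A1 to DE means the radius NE is perpendicular to DE, so N = E + (0, -12.2) = (29.40, -12.20). Since NB ⟂ BK (tangency), |NK| = √(12.2² + 25.5²) = 28.27 regardless of where B sits on A1. So K lies on both circle(D, 30.8) and circle(N, 28.27); the below-DE intersection is K = (7.364, -29.91). B is the foot of the tangent from K: B = (18.40, -6.919).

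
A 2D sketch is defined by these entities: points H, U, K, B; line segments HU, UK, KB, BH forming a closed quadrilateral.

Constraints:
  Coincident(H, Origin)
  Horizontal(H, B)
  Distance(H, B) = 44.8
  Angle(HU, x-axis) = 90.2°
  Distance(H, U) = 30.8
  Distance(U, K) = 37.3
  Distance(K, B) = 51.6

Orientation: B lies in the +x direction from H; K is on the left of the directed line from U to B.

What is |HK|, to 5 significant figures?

59.273

Checks: |UK| = 37.30 ✓; |KB| = 51.60 ✓.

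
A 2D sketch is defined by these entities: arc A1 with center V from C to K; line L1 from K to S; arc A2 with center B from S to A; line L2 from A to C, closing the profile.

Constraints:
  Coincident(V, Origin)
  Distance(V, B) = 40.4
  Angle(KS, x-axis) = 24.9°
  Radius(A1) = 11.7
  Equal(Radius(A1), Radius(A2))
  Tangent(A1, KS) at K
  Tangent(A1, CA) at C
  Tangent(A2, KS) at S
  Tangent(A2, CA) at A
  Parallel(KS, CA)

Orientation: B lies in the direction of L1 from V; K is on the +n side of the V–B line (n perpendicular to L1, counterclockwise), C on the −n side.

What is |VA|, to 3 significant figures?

42.1

The slot axis is L1's direction at 24.9°, so u = (cos 24.9°, sin 24.9°) = (0.907, 0.421) and n = (−sin 24.9°, cos 24.9°) = (-0.421, 0.907). V is at the origin and B lies 40.4 along u from V, so B = 40.4·u = (36.6, 17.0). Tangency of A1 to both parallel lines with radius 11.7 puts K and C at V ± 11.7·n: K = (-4.93, 10.6), C = (4.93, -10.6). Equal radii place S and A the same way about B: S = B + 11.7·n = (31.7, 27.6), A = B − 11.7·n = (41.6, 6.40). Then |VA| = |A − V| = 42.1.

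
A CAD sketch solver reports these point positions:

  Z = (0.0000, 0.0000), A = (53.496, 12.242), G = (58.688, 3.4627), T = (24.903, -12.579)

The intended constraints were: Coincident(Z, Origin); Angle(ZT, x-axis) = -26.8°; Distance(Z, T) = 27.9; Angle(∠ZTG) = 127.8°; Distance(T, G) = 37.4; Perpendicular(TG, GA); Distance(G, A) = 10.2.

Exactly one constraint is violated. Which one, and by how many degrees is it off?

Perpendicular(TG, GA) — off by 5.20°.

Z = (0.00, 0.00) ✓; ZT at -26.80° ✓; |ZT| = 27.90 ✓; ∠ZTG = 127.8° ✓; |TG| = 37.40 ✓; ∠(TG, GA) = 95.20° ✗; |GA| = 10.20 ✓.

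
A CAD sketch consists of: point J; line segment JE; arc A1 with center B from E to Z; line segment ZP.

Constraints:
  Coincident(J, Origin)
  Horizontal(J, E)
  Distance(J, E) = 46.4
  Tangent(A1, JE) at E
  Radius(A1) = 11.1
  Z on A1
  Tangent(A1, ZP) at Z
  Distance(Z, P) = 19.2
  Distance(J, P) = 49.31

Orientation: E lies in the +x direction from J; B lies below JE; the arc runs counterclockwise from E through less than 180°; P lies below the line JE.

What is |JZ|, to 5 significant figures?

37.547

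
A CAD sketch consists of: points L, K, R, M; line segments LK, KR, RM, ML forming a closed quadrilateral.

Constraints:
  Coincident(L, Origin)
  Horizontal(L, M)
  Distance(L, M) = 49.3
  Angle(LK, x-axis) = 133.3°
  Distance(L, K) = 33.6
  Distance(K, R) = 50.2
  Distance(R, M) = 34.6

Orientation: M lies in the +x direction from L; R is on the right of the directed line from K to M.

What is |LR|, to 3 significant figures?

17.3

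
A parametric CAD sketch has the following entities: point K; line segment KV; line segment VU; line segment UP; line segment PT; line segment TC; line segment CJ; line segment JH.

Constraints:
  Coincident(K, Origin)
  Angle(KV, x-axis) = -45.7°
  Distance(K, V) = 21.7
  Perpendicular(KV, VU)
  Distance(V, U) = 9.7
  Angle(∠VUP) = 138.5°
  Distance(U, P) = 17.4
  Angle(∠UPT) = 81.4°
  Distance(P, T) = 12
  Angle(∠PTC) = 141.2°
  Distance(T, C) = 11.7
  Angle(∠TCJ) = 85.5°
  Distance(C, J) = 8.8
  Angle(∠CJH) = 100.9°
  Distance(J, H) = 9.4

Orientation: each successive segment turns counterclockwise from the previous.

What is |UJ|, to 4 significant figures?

12.95

K is at the origin; KV runs at -45.7° with length 21.7, so V = (15.16, -15.53). The perpendicularity gives VU at right angles to KV, so VU runs at 44.30°; with |VU| = 9.7, U = (22.10, -8.756). ∠VUP = 138.5° gives UP at 85.80° from the x-axis; with |UP| = 17.4, P = (23.37, 8.597). ∠UPT = 81.4° gives PT at -175.6° from the x-axis; with |PT| = 12.0, T = (11.41, 7.677). ∠PTC = 141.2° gives TC at -136.8° from the x-axis; with |TC| = 11.7, C = (2.879, -0.3325). ∠TCJ = 85.5° gives CJ at -42.30° from the x-axis; with |CJ| = 8.8, J = (9.387, -6.255). Then |UJ| = |J − U| = 12.95.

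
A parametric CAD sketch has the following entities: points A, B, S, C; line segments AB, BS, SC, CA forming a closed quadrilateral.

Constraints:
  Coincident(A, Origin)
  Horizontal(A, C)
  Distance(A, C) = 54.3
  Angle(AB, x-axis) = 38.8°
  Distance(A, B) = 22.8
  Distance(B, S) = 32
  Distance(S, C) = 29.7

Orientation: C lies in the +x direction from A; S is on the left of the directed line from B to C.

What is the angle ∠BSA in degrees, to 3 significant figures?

5.06°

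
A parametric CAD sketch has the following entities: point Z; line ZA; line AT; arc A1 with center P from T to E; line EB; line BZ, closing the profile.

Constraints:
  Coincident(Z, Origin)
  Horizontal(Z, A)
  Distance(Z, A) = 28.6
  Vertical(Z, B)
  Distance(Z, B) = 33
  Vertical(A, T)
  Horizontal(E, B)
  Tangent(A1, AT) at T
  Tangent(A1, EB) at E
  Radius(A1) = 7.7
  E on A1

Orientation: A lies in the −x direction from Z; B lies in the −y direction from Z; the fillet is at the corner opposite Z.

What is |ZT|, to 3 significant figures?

38.2

The virtual corner opposite Z is at (-28.6, -33.0). A1 meets AT tangentially, so PT is at right angles to AT and since A1 is tangent to EB there, PE ⟂ EB, with radius 7.7, so the center P sits 7.7 in from both sides at P = (-20.9, -25.3). That places the tangent points at T = (-28.6, -25.3) on AT and E = (-20.9, -33.0) on EB. Then |ZT| = |T − Z| = 38.2.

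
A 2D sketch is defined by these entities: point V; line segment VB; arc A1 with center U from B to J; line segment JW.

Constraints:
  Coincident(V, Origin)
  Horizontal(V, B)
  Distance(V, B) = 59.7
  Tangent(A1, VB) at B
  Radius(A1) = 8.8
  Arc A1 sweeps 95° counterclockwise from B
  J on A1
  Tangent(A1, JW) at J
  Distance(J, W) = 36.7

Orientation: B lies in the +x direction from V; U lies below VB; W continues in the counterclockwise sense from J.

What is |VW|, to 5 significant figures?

71.120

V is at the origin; VB is horizontal with |VB| = 59.7 and B on the +x side, so B = (59.700, 0.0000). Since A1 is tangent to VB there, UB ⟂ VB, so U = B + (0, -8.8) = (59.700, -8.8000). On A1, B sits at bearing 90° from U; a 95° counterclockwise sweep puts J at bearing 185°, so J = U + 8.8·(cos 185°, sin 185°) = (50.933, -9.5670). Since A1 is tangent to JW there, UJ ⟂ JW, so JW runs along (−sin 185°, cos 185°); with |JW| = 36.7, W = (54.132, -46.127). Then |VW| = |W − V| = 71.120.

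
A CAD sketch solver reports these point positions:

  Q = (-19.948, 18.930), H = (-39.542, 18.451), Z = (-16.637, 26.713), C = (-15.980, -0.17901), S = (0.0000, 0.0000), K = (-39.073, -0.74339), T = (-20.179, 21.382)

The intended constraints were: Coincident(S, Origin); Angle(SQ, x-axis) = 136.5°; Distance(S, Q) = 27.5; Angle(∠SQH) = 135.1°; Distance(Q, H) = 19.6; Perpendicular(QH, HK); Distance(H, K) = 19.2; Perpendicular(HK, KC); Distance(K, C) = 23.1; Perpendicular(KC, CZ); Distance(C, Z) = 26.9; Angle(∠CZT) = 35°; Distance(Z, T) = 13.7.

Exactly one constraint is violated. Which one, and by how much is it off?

Distance(Z, T) = 13.7 — off by 7.30.

S = (0.00, 0.00) ✓; SQ at 136.5° ✓; |SQ| = 27.50 ✓; ∠SQH = 135.1° ✓; |QH| = 19.60 ✓; ∠(QH, HK) = 90.00° ✓; |HK| = 19.20 ✓; ∠(HK, KC) = 90.00° ✓; |KC| = 23.10 ✓; ∠(KC, CZ) = 90.00° ✓; |CZ| = 26.90 ✓; ∠CZT = 35.00° ✓; |ZT| = 6.400 ✗.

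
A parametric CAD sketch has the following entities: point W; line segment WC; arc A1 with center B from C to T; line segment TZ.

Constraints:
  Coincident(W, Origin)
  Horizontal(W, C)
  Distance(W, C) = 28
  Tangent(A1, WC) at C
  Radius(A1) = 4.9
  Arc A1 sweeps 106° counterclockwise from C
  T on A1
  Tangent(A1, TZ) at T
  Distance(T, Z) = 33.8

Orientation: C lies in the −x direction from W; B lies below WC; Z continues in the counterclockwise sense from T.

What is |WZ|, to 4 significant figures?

45.26

On A1, C sits at bearing 90° from B; a 106° counterclockwise sweep puts T at bearing 196°, so T = B + 4.9·(cos 196°, sin 196°) = (-32.71, -6.251). The tangent condition forces BT to be normal to TZ, so TZ runs along (−sin 196°, cos 196°); with |TZ| = 33.8, Z = (-23.39, -38.74). Then |WZ| = |Z − W| = 45.26.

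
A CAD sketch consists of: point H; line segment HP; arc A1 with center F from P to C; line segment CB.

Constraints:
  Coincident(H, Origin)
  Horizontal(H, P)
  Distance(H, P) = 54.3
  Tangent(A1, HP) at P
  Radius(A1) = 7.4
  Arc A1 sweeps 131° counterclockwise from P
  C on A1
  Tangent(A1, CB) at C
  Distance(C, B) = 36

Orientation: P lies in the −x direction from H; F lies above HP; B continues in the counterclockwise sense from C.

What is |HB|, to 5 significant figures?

82.380

H is at the origin; H and P share the same y with |HP| = 54.3 and P on the −x side, so P = (-54.300, 0.0000). The tangent condition forces FP to be normal to HP, so F = P + (0, 7.4) = (-54.300, 7.4000). On A1, P sits at bearing -90° from F; a 131° counterclockwise sweep puts C at bearing 41°, so C = F + 7.4·(cos 41°, sin 41°) = (-48.715, 12.255). Tangency of A1 to CB means the radius FC is perpendicular to CB, so CB runs along (−sin 41°, cos 41°); with |CB| = 36.0, B = (-72.333, 39.424). Then |HB| = |B − H| = 82.380.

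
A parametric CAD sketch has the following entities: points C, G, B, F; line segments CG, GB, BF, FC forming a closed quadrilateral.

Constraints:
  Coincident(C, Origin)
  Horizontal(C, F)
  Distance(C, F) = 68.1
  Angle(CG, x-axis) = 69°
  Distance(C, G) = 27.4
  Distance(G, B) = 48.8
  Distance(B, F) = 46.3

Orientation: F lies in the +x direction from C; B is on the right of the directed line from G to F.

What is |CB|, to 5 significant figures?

33.359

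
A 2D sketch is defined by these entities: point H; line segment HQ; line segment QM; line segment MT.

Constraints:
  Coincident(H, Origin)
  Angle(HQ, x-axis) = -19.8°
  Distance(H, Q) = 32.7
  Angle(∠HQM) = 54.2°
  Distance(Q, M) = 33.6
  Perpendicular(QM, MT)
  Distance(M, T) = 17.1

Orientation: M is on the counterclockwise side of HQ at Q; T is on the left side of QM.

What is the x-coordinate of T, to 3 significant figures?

5.07

H is at the origin; HQ runs at -19.8° with length 32.7, so Q = 32.7·(cos -19.8°, sin -19.8°) = (30.8, -11.1). ∠HQM = 54.2°, so QM runs at -19.8° + (180° − 54.2°) = 106° from the x-axis; with |QM| = 33.6, M = Q + 33.6·(cos 106°, sin 106°) = (21.5, 21.2). QM ⟂ MT; with |MT| = 17.1 on the left of QM, T = M + 17.1·(-0.961, -0.276) = (5.07, 16.5). So T.x = 5.07.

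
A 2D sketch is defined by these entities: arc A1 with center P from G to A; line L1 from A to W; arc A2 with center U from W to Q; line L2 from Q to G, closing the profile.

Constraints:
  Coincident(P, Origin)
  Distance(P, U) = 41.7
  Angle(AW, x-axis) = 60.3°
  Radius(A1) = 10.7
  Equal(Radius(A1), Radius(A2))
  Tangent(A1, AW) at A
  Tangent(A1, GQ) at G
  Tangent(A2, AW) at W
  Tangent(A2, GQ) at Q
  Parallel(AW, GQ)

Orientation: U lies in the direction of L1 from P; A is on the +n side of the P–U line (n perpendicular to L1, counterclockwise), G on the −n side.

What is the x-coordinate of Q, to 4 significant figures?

29.95

The slot axis is L1's direction at 60.3°, so u = (cos 60.3°, sin 60.3°) = (0.4955, 0.8686) and n = (−sin 60.3°, cos 60.3°) = (-0.8686, 0.4955). P is at the origin and U lies 41.7 along u from P, so U = 41.7·u = (20.66, 36.22). Tangency of A1 to both parallel lines with radius 10.7 puts A and G at P ± 10.7·n: A = (-9.294, 5.301), G = (9.294, -5.301). Equal radii place W and Q the same way about U: W = U + 10.7·n = (11.37, 41.52), Q = U − 10.7·n = (29.95, 30.92). So Q.x = 29.95.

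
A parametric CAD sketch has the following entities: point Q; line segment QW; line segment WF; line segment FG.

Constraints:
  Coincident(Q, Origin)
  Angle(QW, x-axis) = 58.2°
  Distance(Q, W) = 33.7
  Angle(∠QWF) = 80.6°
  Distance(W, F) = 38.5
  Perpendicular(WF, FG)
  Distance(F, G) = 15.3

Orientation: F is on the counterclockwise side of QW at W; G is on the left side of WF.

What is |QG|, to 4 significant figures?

37.56

Q is at the origin; QW runs at 58.2° with length 33.7, so W = 33.7·(cos 58.2°, sin 58.2°) = (17.76, 28.64). ∠QWF = 80.6°, so WF runs at 58.2° + (180° − 80.6°) = 157.6° from the x-axis; with |WF| = 38.5, F = W + 38.5·(cos 157.6°, sin 157.6°) = (-17.84, 43.31). WF ⟂ FG; with |FG| = 15.3 on the left of WF, G = F + 15.3·(-0.3811, -0.9245) = (-23.67, 29.17). Then |QG| = |G − Q| = 37.56.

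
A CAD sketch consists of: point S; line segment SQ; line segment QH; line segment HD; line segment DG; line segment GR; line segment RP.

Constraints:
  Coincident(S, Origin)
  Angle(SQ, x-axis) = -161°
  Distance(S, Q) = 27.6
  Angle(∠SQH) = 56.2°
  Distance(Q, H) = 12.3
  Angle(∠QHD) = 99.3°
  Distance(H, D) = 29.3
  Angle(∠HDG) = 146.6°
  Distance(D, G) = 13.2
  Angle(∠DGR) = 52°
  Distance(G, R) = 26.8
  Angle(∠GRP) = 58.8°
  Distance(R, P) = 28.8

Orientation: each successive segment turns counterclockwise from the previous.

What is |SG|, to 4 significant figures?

18.41

∠QHD = 99.3° gives HD at 43.50° from the x-axis; with |HD| = 29.3, D = (4.954, 3.747). ∠HDG = 146.6° gives DG at 76.90° from the x-axis; with |DG| = 13.2, G = (7.946, 16.60). Then |SG| = |G − S| = 18.41.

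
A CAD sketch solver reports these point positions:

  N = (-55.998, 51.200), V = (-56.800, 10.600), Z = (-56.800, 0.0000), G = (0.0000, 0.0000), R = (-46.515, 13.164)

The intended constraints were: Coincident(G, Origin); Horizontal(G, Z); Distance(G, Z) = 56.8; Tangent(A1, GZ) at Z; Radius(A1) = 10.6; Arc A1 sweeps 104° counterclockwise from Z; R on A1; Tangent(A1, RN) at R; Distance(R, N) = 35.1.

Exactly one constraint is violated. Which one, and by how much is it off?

Distance(R, N) = 35.1 — off by 4.10.

G = (0.00, 0.00) ✓; G.y = 0.00, Z.y = 0.00 ✓; |GZ| = 56.80 ✓; ∠(VZ, ZG) = 90.00° ✓; |VZ| = 10.60 ✓; bearing(V→R) − bearing(V→Z) = 104.0° ✓; |VR| = 10.60 ✓; ∠(VR, RN) = 90.00° ✓; |RN| = 39.20 ✗.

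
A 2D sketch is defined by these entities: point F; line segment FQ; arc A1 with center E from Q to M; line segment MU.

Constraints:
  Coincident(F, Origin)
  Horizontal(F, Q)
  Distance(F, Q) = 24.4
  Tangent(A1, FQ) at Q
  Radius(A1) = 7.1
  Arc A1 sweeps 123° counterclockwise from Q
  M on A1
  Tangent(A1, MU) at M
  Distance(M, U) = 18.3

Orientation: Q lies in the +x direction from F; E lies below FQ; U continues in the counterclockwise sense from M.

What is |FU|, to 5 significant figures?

38.726

F is at the origin; FQ is horizontal with |FQ| = 24.4 and Q on the +x side, so Q = (24.400, 0.0000). Tangency of A1 to FQ means the radius EQ is perpendicular to FQ, so E = Q + (0, -7.1) = (24.400, -7.1000). On A1, Q sits at bearing 90° from E; a 123° counterclockwise sweep puts M at bearing 213°, so M = E + 7.1·(cos 213°, sin 213°) = (18.445, -10.967). Tangency of A1 to MU means the radius EM is perpendicular to MU, so MU runs along (−sin 213°, cos 213°); with |MU| = 18.3, U = (28.412, -26.315). Then |FU| = |U − F| = 38.726.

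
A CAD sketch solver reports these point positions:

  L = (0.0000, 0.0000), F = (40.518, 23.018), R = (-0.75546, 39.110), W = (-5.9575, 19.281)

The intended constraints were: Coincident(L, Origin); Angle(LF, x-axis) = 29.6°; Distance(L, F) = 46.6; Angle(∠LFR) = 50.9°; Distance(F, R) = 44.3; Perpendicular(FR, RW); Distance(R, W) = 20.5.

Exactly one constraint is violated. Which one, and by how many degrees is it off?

Perpendicular(FR, RW) — off by 6.60°.

L = (0.00, 0.00) ✓; LF at 29.60° ✓; |LF| = 46.60 ✓; ∠LFR = 50.90° ✓; |FR| = 44.30 ✓; ∠(FR, RW) = 96.60° ✗; |RW| = 20.50 ✓.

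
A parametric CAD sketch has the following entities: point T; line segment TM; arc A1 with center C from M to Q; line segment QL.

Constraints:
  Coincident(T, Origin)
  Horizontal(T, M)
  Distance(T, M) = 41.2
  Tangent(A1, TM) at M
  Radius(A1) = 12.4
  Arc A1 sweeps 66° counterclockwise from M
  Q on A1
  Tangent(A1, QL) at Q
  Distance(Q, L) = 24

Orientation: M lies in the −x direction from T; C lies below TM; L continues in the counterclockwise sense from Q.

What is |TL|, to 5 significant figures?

68.829

T is at the origin; T and M share the same y with |TM| = 41.2 and M on the −x side, so M = (-41.200, 0.0000). Tangency of A1 to TM means the radius CM is perpendicular to TM, so C = M + (0, -12.4) = (-41.200, -12.400). On A1, M sits at bearing 90° from C; a 66° counterclockwise sweep puts Q at bearing 156°, so Q = C + 12.4·(cos 156°, sin 156°) = (-52.528, -7.3565). Since A1 is tangent to QL there, CQ ⟂ QL, so QL runs along (−sin 156°, cos 156°); with |QL| = 24.0, L = (-62.290, -29.282). Then |TL| = |L − T| = 68.829.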